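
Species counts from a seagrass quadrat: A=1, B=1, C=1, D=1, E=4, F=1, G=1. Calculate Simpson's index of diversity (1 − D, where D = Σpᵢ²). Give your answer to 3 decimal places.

0.780

Total N = 1+1+1+1+4+1+1 = 10, so the proportions are 0.1, 0.1, 0.1, 0.1, 0.4, 0.1, 0.1 (working shown to 5 dp, full precision carried).
D = 0.1² + 0.1² + 0.1² + 0.1² + 0.4² + 0.1² + 0.1² = 0.01000 + 0.01000 + 0.01000 + 0.01000 + 0.16000 + 0.01000 + 0.01000 = 0.22000.
So 1 − D = 0.78000, i.e. 0.780 to 3 decimal places.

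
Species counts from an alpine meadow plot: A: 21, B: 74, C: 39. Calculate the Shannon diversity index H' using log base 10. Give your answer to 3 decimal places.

0.425

Total N = 21+74+39 = 134, so the proportions are 0.15672, 0.55224, 0.29104 (working shown to 5 dp, full precision carried).
Each pᵢ log₁₀ pᵢ term: 0.15672×(-0.80489)=-0.12614, 0.55224×(-0.25787)=-0.14241, 0.29104×(-0.53604)=-0.15601.
Sum = -0.42456, so H' = 0.425.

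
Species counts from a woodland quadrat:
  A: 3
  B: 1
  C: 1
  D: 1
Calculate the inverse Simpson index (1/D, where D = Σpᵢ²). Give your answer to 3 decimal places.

Total N = 3+1+1+1 = 6, so the proportions are 0.5, 0.166667, 0.166667, 0.166667 (working shown to 6 dp, full precision carried).
D = 0.5² + 0.166667² + 0.166667² + 0.166667² = 0.250000 + 0.027778 + 0.027778 + 0.027778 = 0.333333.
So 1/D = 3.00000, i.e. 3.000 to 3 decimal places.

3.000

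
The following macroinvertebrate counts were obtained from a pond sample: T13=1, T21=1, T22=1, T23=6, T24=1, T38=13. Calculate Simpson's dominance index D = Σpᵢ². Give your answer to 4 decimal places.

Total N = 1+1+1+6+1+13 = 23, so the proportions are 0.043478, 0.043478, 0.043478, 0.26087, 0.043478, 0.565217 (working shown to 6 dp, full precision carried).
D = 0.043478² + 0.043478² + 0.043478² + 0.26087² + 0.043478² + 0.565217² = 0.001890 + 0.001890 + 0.001890 + 0.068053 + 0.001890 + 0.319471 = 0.395085.
To 4 decimal places, D = 0.3951.

0.3951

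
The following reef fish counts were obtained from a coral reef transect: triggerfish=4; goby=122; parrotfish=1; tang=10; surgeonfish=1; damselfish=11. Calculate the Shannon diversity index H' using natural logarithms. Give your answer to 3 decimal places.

Total N = 4+122+1+10+1+11 = 149, so the proportions are 0.02685, 0.81879, 0.00671, 0.06711, 0.00671, 0.07383 (working shown to 5 dp, full precision carried).
Each pᵢ ln pᵢ term: 0.02685×(-3.61765)=-0.09712, 0.81879×(-0.19993)=-0.16370, 0.00671×(-5.00395)=-0.03358, 0.06711×(-2.70136)=-0.18130, 0.00671×(-5.00395)=-0.03358, 0.07383×(-2.60605)=-0.19239.
Sum = -0.70167, so H' = 0.702.

0.702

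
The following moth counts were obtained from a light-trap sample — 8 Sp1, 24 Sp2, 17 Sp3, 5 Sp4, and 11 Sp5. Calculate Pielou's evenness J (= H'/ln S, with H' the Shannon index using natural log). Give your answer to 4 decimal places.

0.9161

Total N = 8+24+17+5+11 = 65, so the proportions are 0.123077, 0.369231, 0.261538, 0.076923, 0.169231 (working shown to 6 dp, full precision carried).
H' = −Σ pᵢ ln pᵢ = −((-0.257839) + (-0.367877) + (-0.350769) + (-0.197304) + (-0.300637)) = 1.474426.
With S = 5 species, ln S = 1.609438, so J = 1.474426/1.609438 = 0.916112, i.e. 0.9161 to 4 decimal places.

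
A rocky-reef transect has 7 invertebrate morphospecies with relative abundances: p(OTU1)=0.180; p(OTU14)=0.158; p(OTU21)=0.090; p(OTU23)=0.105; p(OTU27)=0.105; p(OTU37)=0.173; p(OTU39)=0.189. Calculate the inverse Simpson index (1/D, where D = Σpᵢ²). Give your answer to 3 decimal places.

D = 0.18² + 0.158² + 0.09² + 0.105² + 0.105² + 0.173² + 0.189² = 0.0324000 + 0.0249640 + 0.0081000 + 0.0110250 + 0.0110250 + 0.0299290 + 0.0357210 = 0.1531640 (working shown to 7 dp, full precision carried).
So 1/D = 6.52895, i.e. 6.529 to 3 decimal places.

6.529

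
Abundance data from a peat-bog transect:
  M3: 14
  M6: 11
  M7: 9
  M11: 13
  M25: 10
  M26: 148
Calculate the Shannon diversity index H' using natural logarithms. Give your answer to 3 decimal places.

Total N = 14+11+9+13+10+148 = 205, so the proportions are 0.06829, 0.05366, 0.0439, 0.06341, 0.04878, 0.72195 (working shown to 5 dp, full precision carried).
Each pᵢ ln pᵢ term: 0.06829×(-2.68395)=-0.18329, 0.05366×(-2.92511)=-0.15696, 0.0439×(-3.12579)=-0.13723, 0.06341×(-2.75806)=-0.17490, 0.04878×(-3.02042)=-0.14734, 0.72195×(-0.32580)=-0.23521.
Sum = -1.03493, so H' = 1.035.

1.035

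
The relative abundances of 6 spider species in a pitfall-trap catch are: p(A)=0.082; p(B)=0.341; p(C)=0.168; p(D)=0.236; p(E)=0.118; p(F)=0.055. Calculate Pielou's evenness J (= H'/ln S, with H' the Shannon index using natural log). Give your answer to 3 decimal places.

0.906

H' = −Σ pᵢ ln pᵢ = −((-0.20508) + (-0.36687) + (-0.29968) + (-0.34077) + (-0.25217) + (-0.15952)) = 1.62410 (working shown to 5 dp, full precision carried).
With S = 6 species, ln S = 1.79176, so J = 1.62410/1.79176 = 0.90643, i.e. 0.906 to 3 decimal places.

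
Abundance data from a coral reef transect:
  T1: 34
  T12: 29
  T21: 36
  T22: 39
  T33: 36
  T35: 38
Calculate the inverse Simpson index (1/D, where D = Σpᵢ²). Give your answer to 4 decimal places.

5.9497

Total N = 34+29+36+39+36+38 = 212, so the proportions are 0.16037736, 0.13679245, 0.16981132, 0.18396226, 0.16981132, 0.17924528 (working shown to 8 dp, full precision carried).
D = 0.16037736² + 0.13679245² + 0.16981132² + 0.18396226² + 0.16981132² + 0.17924528² = 0.02572090 + 0.01871218 + 0.02883588 + 0.03384211 + 0.02883588 + 0.03212887 = 0.16807583.
So 1/D = 5.949696, i.e. 5.9497 to 4 decimal places.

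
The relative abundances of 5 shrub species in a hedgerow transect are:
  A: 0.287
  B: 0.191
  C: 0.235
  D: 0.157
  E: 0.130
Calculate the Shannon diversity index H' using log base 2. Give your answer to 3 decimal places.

2.266

Each pᵢ log₂ pᵢ term (working shown to 5 dp, full precision carried): 0.287×(-1.80088)=-0.51685, 0.191×(-2.38836)=-0.45618, 0.235×(-2.08927)=-0.49098, 0.157×(-2.67116)=-0.41937, 0.13×(-2.94342)=-0.38264.
Sum = -2.26602, so H' = 2.266.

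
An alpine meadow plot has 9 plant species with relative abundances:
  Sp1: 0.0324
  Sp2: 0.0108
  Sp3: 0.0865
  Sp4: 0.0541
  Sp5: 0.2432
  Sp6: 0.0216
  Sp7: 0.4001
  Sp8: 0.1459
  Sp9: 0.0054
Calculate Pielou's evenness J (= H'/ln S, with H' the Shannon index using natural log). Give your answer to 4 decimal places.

0.7427

H' = −Σ pᵢ ln pᵢ = −((-0.111119) + (-0.048905) + (-0.211718) + (-0.157805) + (-0.343853) + (-0.082837) + (-0.366508) + (-0.280833) + (-0.028195)) = 1.631775 (working shown to 6 dp, full precision carried).
With S = 9 species, ln S = 2.197225, so J = 1.631775/2.197225 = 0.742653, i.e. 0.7427 to 4 decimal places.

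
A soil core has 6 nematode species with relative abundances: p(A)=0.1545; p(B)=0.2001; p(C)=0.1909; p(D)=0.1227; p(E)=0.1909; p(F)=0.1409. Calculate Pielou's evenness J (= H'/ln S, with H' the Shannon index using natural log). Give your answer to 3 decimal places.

H' = −Σ pᵢ ln pᵢ = −((-0.28854) + (-0.32195) + (-0.31613) + (-0.25743) + (-0.31613) + (-0.27612)) = 1.77630 (working shown to 5 dp, full precision carried).
With S = 6 species, ln S = 1.79176, so J = 1.77630/1.79176 = 0.99137, i.e. 0.991 to 3 decimal places.

0.991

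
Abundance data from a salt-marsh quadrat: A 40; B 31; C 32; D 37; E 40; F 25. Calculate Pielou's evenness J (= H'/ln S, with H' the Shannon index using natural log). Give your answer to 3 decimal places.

0.993

Total N = 40+31+32+37+40+25 = 205, so the proportions are 0.19512, 0.15122, 0.1561, 0.18049, 0.19512, 0.12195 (working shown to 5 dp, full precision carried).
H' = −Σ pᵢ ln pᵢ = −((-0.31885) + (-0.28566) + (-0.28992) + (-0.30901) + (-0.31885) + (-0.25660)) = 1.77890.
With S = 6 species, ln S = 1.79176, so J = 1.77890/1.79176 = 0.99282, i.e. 0.993 to 3 decimal places.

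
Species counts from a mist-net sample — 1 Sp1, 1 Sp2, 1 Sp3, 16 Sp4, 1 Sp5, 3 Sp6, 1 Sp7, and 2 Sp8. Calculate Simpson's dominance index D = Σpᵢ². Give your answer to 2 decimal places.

Total N = 1+1+1+16+1+3+1+2 = 26, so the proportions are 0.0385, 0.0385, 0.0385, 0.6154, 0.0385, 0.1154, 0.0385, 0.0769 (working shown to 4 dp, full precision carried).
D = 0.0385² + 0.0385² + 0.0385² + 0.6154² + 0.0385² + 0.1154² + 0.0385² + 0.0769² = 0.0015 + 0.0015 + 0.0015 + 0.3787 + 0.0015 + 0.0133 + 0.0015 + 0.0059 = 0.4053.
To 2 decimal places, D = 0.41.

0.41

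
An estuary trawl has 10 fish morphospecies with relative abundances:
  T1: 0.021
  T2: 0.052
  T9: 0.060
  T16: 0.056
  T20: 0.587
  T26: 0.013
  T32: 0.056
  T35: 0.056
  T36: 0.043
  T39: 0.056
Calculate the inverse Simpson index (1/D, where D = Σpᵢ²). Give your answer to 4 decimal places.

D = 0.021² + 0.052² + 0.06² + 0.056² + 0.587² + 0.013² + 0.056² + 0.056² + 0.043² + 0.056² = 0.0004410 + 0.0027040 + 0.0036000 + 0.0031360 + 0.3445690 + 0.0001690 + 0.0031360 + 0.0031360 + 0.0018490 + 0.0031360 = 0.3658760 (working shown to 7 dp, full precision carried).
So 1/D = 2.733166, i.e. 2.7332 to 4 decimal places.

2.7332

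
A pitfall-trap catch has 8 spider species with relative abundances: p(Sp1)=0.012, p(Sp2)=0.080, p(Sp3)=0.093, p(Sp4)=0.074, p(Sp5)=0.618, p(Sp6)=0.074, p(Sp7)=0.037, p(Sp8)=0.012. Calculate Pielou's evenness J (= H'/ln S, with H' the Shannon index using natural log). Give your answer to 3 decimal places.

0.641

H' = −Σ pᵢ ln pᵢ = −((-0.05307) + (-0.20206) + (-0.22089) + (-0.19267) + (-0.29742) + (-0.19267) + (-0.12198) + (-0.05307)) = 1.33385 (working shown to 5 dp, full precision carried).
With S = 8 species, ln S = 2.07944, so J = 1.33385/2.07944 = 0.64145, i.e. 0.641 to 3 decimal places.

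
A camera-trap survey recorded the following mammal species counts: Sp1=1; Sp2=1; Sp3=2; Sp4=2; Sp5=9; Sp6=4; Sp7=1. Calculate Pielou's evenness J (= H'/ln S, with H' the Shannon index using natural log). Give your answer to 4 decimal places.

Total N = 1+1+2+2+9+4+1 = 20, so the proportions are 0.05, 0.05, 0.1, 0.1, 0.45, 0.2, 0.05 (working shown to 6 dp, full precision carried).
H' = −Σ pᵢ ln pᵢ = −((-0.149787) + (-0.149787) + (-0.230259) + (-0.230259) + (-0.359328) + (-0.321888) + (-0.149787)) = 1.591093.
With S = 7 species, ln S = 1.945910, so J = 1.591093/1.945910 = 0.817660, i.e. 0.8177 to 4 decimal places.

0.8177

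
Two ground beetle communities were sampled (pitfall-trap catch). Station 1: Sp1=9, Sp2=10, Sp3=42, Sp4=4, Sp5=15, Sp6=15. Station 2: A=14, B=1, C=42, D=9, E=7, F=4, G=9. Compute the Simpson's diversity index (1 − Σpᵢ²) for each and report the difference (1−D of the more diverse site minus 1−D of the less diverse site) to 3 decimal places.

Station 1: N=95, proportions 0.09474, 0.10526, 0.44211, 0.04211, 0.15789, 0.15789, giving 1−D = 0.73285 (working shown to 5 dp, full precision carried).
Station 2: N=86, proportions 0.16279, 0.01163, 0.48837, 0.10465, 0.0814, 0.04651, 0.10465, giving 1−D = 0.70416.
Difference = |0.73285 − 0.70416| = 0.02869, i.e. 0.029 to 3 decimal places.

0.029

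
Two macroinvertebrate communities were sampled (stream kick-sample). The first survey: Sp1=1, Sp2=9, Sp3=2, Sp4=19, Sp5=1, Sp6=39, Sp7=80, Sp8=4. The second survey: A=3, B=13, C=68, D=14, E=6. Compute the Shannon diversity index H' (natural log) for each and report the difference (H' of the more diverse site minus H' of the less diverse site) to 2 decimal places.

The first survey: N=155, proportions 0.0065, 0.0581, 0.0129, 0.1226, 0.0065, 0.2516, 0.5161, 0.0258, giving H' = 1.3267 (working shown to 4 dp, full precision carried).
The second survey: N=104, proportions 0.0288, 0.125, 0.6538, 0.1346, 0.0577, giving H' = 1.0745.
Difference = |1.3267 − 1.0745| = 0.2522, i.e. 0.25 to 2 decimal places.

0.25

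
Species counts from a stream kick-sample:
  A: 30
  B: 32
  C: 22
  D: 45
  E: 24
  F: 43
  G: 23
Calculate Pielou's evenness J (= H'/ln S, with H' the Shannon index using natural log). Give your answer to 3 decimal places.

0.980

Total N = 30+32+22+45+24+43+23 = 219, so the proportions are 0.136986, 0.146119, 0.100457, 0.205479, 0.109589, 0.196347, 0.105023 (working shown to 6 dp, full precision carried).
H' = −Σ pᵢ ln pᵢ = −((-0.272312) + (-0.281035) + (-0.230852) + (-0.325153) + (-0.242303) + (-0.319628) + (-0.236677)) = 1.907960.
With S = 7 species, ln S = 1.945910, so J = 1.907960/1.945910 = 0.980497, i.e. 0.980 to 3 decimal places.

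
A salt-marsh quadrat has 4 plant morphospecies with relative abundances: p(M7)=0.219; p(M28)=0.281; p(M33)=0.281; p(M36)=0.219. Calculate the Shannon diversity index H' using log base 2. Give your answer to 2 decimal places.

1.99

Each pᵢ log₂ pᵢ term (working shown to 4 dp, full precision carried): 0.219×(-2.1910)=-0.4798, 0.281×(-1.8314)=-0.5146, 0.281×(-1.8314)=-0.5146, 0.219×(-2.1910)=-0.4798.
Sum = -1.9889, so H' = 1.99.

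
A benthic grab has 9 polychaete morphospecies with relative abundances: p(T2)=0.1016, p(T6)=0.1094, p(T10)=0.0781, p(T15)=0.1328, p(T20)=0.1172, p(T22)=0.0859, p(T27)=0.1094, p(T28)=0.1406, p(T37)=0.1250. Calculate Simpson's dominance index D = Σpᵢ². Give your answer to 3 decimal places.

D = 0.1016² + 0.1094² + 0.0781² + 0.1328² + 0.1172² + 0.0859² + 0.1094² + 0.1406² + 0.125² = 0.01032 + 0.01197 + 0.00610 + 0.01764 + 0.01374 + 0.00738 + 0.01197 + 0.01977 + 0.01562 = 0.11450 (working shown to 5 dp, full precision carried).
To 3 decimal places, D = 0.115.

0.115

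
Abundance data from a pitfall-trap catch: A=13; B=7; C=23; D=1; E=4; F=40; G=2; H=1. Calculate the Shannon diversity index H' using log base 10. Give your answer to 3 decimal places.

Total N = 13+7+23+1+4+40+2+1 = 91, so the proportions are 0.14286, 0.07692, 0.25275, 0.01099, 0.04396, 0.43956, 0.02198, 0.01099 (working shown to 5 dp, full precision carried).
Each pᵢ log₁₀ pᵢ term: 0.14286×(-0.84510)=-0.12073, 0.07692×(-1.11394)=-0.08569, 0.25275×(-0.59731)=-0.15097, 0.01099×(-1.95904)=-0.02153, 0.04396×(-1.35698)=-0.05965, 0.43956×(-0.35698)=-0.15691, 0.02198×(-1.65801)=-0.03644, 0.01099×(-1.95904)=-0.02153.
Sum = -0.65344, so H' = 0.653.

0.653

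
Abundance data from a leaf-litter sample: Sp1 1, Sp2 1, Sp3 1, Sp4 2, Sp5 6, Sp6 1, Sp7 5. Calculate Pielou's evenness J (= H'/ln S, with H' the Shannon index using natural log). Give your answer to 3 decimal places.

Total N = 1+1+1+2+6+1+5 = 17, so the proportions are 0.05882, 0.05882, 0.05882, 0.11765, 0.35294, 0.05882, 0.29412 (working shown to 5 dp, full precision carried).
H' = −Σ pᵢ ln pᵢ = −((-0.16666) + (-0.16666) + (-0.16666) + (-0.25177) + (-0.36757) + (-0.16666) + (-0.35993)) = 1.64592.
With S = 7 species, ln S = 1.94591, so J = 1.64592/1.94591 = 0.84583, i.e. 0.846 to 3 decimal places.

0.846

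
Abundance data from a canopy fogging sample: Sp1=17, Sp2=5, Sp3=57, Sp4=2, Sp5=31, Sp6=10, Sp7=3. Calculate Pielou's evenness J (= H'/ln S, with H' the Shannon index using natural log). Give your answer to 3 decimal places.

0.751

Total N = 17+5+57+2+31+10+3 = 125, so the proportions are 0.136, 0.04, 0.456, 0.016, 0.248, 0.08, 0.024 (working shown to 5 dp, full precision carried).
H' = −Σ pᵢ ln pᵢ = −((-0.27133) + (-0.12876) + (-0.35808) + (-0.06616) + (-0.34579) + (-0.20206) + (-0.08951)) = 1.46170.
With S = 7 species, ln S = 1.94591, so J = 1.46170/1.94591 = 0.75116, i.e. 0.751 to 3 decimal places.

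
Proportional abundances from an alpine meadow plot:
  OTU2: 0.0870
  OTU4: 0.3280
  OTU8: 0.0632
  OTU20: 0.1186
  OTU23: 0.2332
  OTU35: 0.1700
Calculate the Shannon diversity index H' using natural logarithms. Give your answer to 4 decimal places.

1.6462

Each pᵢ ln pᵢ term (working shown to 6 dp, full precision carried): 0.087×(-2.441847)=-0.212441, 0.328×(-1.114742)=-0.365635, 0.0632×(-2.761451)=-0.174524, 0.1186×(-2.131999)=-0.252855, 0.2332×(-1.455859)=-0.339506, 0.17×(-1.771957)=-0.301233.
Sum = -1.646194, so H' = 1.6462.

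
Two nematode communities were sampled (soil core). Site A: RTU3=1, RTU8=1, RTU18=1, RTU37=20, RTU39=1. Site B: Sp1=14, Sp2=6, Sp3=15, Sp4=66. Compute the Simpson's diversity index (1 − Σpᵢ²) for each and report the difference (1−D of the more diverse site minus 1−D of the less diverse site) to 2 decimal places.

0.23

Site A: N=24, proportions 0.0417, 0.0417, 0.0417, 0.8333, 0.0417, giving 1−D = 0.2986 (working shown to 4 dp, full precision carried).
Site B: N=101, proportions 0.1386, 0.0594, 0.1485, 0.6535, giving 1−D = 0.5282.
Difference = |0.2986 − 0.5282| = 0.2296, i.e. 0.23 to 2 decimal places.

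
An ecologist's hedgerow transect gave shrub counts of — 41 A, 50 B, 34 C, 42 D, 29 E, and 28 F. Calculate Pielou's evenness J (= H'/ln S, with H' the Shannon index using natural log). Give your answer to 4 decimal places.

0.9880

Total N = 41+50+34+42+29+28 = 224, so the proportions are 0.183036, 0.223214, 0.151786, 0.1875, 0.129464, 0.125 (working shown to 6 dp, full precision carried).
H' = −Σ pᵢ ln pᵢ = −((-0.310808) + (-0.334737) + (-0.286159) + (-0.313871) + (-0.264670) + (-0.259930)) = 1.770176.
With S = 6 species, ln S = 1.791759, so J = 1.770176/1.791759 = 0.987954, i.e. 0.9880 to 4 decimal places.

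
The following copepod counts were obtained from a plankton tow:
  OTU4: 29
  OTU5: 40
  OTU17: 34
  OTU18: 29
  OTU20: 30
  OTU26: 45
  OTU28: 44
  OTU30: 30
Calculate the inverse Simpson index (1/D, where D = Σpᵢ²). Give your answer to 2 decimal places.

7.74

Total N = 29+40+34+29+30+45+44+30 = 281, so the proportions are 0.103203, 0.142349, 0.120996, 0.103203, 0.106762, 0.160142, 0.156584, 0.106762 (working shown to 6 dp, full precision carried).
D = 0.103203² + 0.142349² + 0.120996² + 0.103203² + 0.106762² + 0.160142² + 0.156584² + 0.106762² = 0.010651 + 0.020263 + 0.014640 + 0.010651 + 0.011398 + 0.025646 + 0.024518 + 0.011398 = 0.129165.
So 1/D = 7.7420, i.e. 7.74 to 2 decimal places.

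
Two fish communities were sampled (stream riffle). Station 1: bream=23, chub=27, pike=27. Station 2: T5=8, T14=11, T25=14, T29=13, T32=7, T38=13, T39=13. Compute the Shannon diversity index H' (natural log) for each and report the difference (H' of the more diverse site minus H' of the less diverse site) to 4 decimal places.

0.8228

Station 1: N=77, proportions 0.298701, 0.350649, 0.350649, giving H' = 1.095863 (working shown to 6 dp, full precision carried).
Station 2: N=79, proportions 0.101266, 0.139241, 0.177215, 0.164557, 0.088608, 0.164557, 0.164557, giving H' = 1.918643.
Difference = |1.095863 − 1.918643| = 0.822780, i.e. 0.8228 to 4 decimal places.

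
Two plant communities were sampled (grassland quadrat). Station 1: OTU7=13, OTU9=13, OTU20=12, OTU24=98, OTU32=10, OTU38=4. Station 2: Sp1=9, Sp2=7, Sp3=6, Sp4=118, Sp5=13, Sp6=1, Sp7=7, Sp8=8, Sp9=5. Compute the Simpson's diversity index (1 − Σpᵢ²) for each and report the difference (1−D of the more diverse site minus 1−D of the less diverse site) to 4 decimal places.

0.0221

Station 1: N=150, proportions 0.086667, 0.086667, 0.08, 0.653333, 0.066667, 0.026667, giving 1−D = 0.546578 (working shown to 6 dp, full precision carried).
Station 2: N=174, proportions 0.051724, 0.04023, 0.034483, 0.678161, 0.074713, 0.005747, 0.04023, 0.045977, 0.028736, giving 1−D = 0.524442.
Difference = |0.546578 − 0.524442| = 0.022136, i.e. 0.0221 to 4 decimal places.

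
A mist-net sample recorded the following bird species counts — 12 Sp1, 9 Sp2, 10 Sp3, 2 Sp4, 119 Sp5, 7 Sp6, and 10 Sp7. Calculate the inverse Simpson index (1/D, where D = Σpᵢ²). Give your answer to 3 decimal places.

Total N = 12+9+10+2+119+7+10 = 169, so the proportions are 0.071006, 0.053254, 0.059172, 0.011834, 0.704142, 0.04142, 0.059172 (working shown to 6 dp, full precision carried).
D = 0.071006² + 0.053254² + 0.059172² + 0.011834² + 0.704142² + 0.04142² + 0.059172² = 0.005042 + 0.002836 + 0.003501 + 0.000140 + 0.495816 + 0.001716 + 0.003501 = 0.512552.
So 1/D = 1.95102, i.e. 1.951 to 3 decimal places.

1.951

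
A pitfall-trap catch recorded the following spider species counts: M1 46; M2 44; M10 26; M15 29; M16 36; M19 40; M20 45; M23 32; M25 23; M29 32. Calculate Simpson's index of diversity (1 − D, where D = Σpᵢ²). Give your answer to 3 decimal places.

Total N = 46+44+26+29+36+40+45+32+23+32 = 353, so the proportions are 0.13031, 0.12465, 0.07365, 0.08215, 0.10198, 0.11331, 0.12748, 0.09065, 0.06516, 0.09065 (working shown to 5 dp, full precision carried).
D = 0.13031² + 0.12465² + 0.07365² + 0.08215² + 0.10198² + 0.11331² + 0.12748² + 0.09065² + 0.06516² + 0.09065² = 0.01698 + 0.01554 + 0.00542 + 0.00675 + 0.01040 + 0.01284 + 0.01625 + 0.00822 + 0.00425 + 0.00822 = 0.10486.
So 1 − D = 0.89514, i.e. 0.895 to 3 decimal places.

0.895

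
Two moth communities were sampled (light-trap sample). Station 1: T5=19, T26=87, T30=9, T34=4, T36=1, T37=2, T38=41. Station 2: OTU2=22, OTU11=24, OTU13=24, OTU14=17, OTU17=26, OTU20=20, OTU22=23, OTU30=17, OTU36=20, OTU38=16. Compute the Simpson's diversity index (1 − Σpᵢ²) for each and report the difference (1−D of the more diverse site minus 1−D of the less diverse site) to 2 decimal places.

Station 1: N=163, proportions 0.11656, 0.53374, 0.05521, 0.02454, 0.00613, 0.01227, 0.25153, giving 1−D = 0.63442 (working shown to 5 dp, full precision carried).
Station 2: N=209, proportions 0.10526, 0.11483, 0.11483, 0.08134, 0.1244, 0.09569, 0.11005, 0.08134, 0.09569, 0.07656, giving 1−D = 0.89755.
Difference = |0.63442 − 0.89755| = 0.26313, i.e. 0.26 to 2 decimal places.

0.26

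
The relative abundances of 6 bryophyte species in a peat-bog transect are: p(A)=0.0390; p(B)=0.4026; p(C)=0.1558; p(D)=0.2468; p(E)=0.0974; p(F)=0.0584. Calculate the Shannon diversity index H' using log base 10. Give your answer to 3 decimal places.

0.660

Each pᵢ log₁₀ pᵢ term (working shown to 5 dp, full precision carried): 0.039×(-1.40894)=-0.05495, 0.4026×(-0.39513)=-0.15908, 0.1558×(-0.80743)=-0.12580, 0.2468×(-0.60765)=-0.14997, 0.0974×(-1.01144)=-0.09851, 0.0584×(-1.23359)=-0.07204.
Sum = -0.66035, so H' = 0.660.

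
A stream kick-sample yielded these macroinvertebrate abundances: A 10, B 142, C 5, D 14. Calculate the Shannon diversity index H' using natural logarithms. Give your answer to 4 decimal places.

0.6285

Total N = 10+142+5+14 = 171, so the proportions are 0.05848, 0.830409, 0.02924, 0.081871 (working shown to 6 dp, full precision carried).
Each pᵢ ln pᵢ term: 0.05848×(-2.839078)=-0.166028, 0.830409×(-0.185836)=-0.154320, 0.02924×(-3.532226)=-0.103281, 0.081871×(-2.502606)=-0.204892.
Sum = -0.628522, so H' = 0.6285.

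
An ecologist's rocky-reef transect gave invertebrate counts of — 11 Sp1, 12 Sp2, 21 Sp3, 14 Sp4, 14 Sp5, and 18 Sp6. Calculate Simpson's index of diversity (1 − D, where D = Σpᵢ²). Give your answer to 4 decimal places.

0.8244

Total N = 11+12+21+14+14+18 = 90, so the proportions are 0.122222, 0.133333, 0.233333, 0.155556, 0.155556, 0.2 (working shown to 6 dp, full precision carried).
D = 0.122222² + 0.133333² + 0.233333² + 0.155556² + 0.155556² + 0.2² = 0.014938 + 0.017778 + 0.054444 + 0.024198 + 0.024198 + 0.040000 = 0.175556.
So 1 − D = 0.824444, i.e. 0.8244 to 4 decimal places.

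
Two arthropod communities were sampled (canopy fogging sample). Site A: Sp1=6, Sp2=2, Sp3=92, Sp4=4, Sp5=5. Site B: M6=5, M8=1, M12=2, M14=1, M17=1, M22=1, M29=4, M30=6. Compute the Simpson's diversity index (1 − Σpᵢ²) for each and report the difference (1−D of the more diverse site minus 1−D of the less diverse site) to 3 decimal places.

0.526

Site A: N=109, proportions 0.055046, 0.018349, 0.844037, 0.036697, 0.045872, giving 1−D = 0.280784 (working shown to 6 dp, full precision carried).
Site B: N=21, proportions 0.238095, 0.047619, 0.095238, 0.047619, 0.047619, 0.047619, 0.190476, 0.285714, giving 1−D = 0.807256.
Difference = |0.280784 − 0.807256| = 0.526472, i.e. 0.526 to 3 decimal places.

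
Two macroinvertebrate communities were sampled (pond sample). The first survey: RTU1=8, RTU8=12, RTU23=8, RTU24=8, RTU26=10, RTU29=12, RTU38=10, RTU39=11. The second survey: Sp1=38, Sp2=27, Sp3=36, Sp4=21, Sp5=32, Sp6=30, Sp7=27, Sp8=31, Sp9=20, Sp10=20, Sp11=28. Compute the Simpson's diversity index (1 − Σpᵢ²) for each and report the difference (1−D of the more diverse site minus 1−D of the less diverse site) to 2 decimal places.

0.03

The first survey: N=79, proportions 0.101266, 0.151899, 0.101266, 0.101266, 0.126582, 0.151899, 0.126582, 0.139241, giving 1−D = 0.871655 (working shown to 6 dp, full precision carried).
The second survey: N=310, proportions 0.122581, 0.087097, 0.116129, 0.067742, 0.103226, 0.096774, 0.087097, 0.1, 0.064516, 0.064516, 0.090323, giving 1−D = 0.905224.
Difference = |0.871655 − 0.905224| = 0.033569, i.e. 0.03 to 2 decimal places.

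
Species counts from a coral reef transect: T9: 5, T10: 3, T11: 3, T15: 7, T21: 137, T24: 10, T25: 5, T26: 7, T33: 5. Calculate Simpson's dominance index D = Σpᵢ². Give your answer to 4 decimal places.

Total N = 5+3+3+7+137+10+5+7+5 = 182, so the proportions are 0.027473, 0.016484, 0.016484, 0.038462, 0.752747, 0.054945, 0.027473, 0.038462, 0.027473 (working shown to 6 dp, full precision carried).
D = 0.027473² + 0.016484² + 0.016484² + 0.038462² + 0.752747² + 0.054945² + 0.027473² + 0.038462² + 0.027473² = 0.000755 + 0.000272 + 0.000272 + 0.001479 + 0.566628 + 0.003019 + 0.000755 + 0.001479 + 0.000755 = 0.575414.
To 4 decimal places, D = 0.5754.

0.5754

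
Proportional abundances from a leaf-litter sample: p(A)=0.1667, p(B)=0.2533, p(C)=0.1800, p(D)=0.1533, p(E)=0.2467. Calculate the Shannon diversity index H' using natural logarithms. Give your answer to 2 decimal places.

1.59

Each pᵢ ln pᵢ term (working shown to 4 dp, full precision carried): 0.1667×(-1.7916)=-0.2987, 0.2533×(-1.3732)=-0.3478, 0.18×(-1.7148)=-0.3087, 0.1533×(-1.8754)=-0.2875, 0.2467×(-1.3996)=-0.3453.
Sum = -1.5879, so H' = 1.59.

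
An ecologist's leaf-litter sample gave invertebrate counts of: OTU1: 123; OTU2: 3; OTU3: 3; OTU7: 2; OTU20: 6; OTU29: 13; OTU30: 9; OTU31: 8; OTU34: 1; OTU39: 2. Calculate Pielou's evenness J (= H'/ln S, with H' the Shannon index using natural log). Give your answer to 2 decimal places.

0.49

Total N = 123+3+3+2+6+13+9+8+1+2 = 170, so the proportions are 0.7235, 0.0176, 0.0176, 0.0118, 0.0353, 0.0765, 0.0529, 0.0471, 0.0059, 0.0118 (working shown to 4 dp, full precision carried).
H' = −Σ pᵢ ln pᵢ = −((-0.2341) + (-0.0712) + (-0.0712) + (-0.0523) + (-0.1180) + (-0.1966) + (-0.1556) + (-0.1438) + (-0.0302) + (-0.0523)) = 1.1254.
With S = 10 species, ln S = 2.3026, so J = 1.1254/2.3026 = 0.4888, i.e. 0.49 to 2 decimal places.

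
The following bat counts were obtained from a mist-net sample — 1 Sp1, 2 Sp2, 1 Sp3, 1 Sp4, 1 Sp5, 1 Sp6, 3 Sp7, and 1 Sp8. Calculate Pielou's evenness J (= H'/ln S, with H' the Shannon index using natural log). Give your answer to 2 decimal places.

0.95

Total N = 1+2+1+1+1+1+3+1 = 11, so the proportions are 0.0909, 0.1818, 0.0909, 0.0909, 0.0909, 0.0909, 0.2727, 0.0909 (working shown to 4 dp, full precision carried).
H' = −Σ pᵢ ln pᵢ = −((-0.2180) + (-0.3100) + (-0.2180) + (-0.2180) + (-0.2180) + (-0.2180) + (-0.3543) + (-0.2180)) = 1.9722.
With S = 8 species, ln S = 2.0794, so J = 1.9722/2.0794 = 0.9485, i.e. 0.95 to 2 decimal places.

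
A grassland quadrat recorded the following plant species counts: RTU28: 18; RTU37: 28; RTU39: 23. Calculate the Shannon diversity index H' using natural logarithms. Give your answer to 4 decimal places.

1.0827

Total N = 18+28+23 = 69, so the proportions are 0.26087, 0.405797, 0.333333 (working shown to 6 dp, full precision carried).
Each pᵢ ln pᵢ term: 0.26087×(-1.343735)=-0.350539, 0.405797×(-0.901902)=-0.365989, 0.333333×(-1.098612)=-0.366204.
Sum = -1.082733, so H' = 1.0827.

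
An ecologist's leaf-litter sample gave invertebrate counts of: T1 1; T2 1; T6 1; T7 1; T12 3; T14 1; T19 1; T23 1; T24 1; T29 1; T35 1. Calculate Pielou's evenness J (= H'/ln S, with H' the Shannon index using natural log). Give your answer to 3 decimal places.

0.964

Total N = 1+1+1+1+3+1+1+1+1+1+1 = 13, so the proportions are 0.07692, 0.07692, 0.07692, 0.07692, 0.23077, 0.07692, 0.07692, 0.07692, 0.07692, 0.07692, 0.07692 (working shown to 5 dp, full precision carried).
H' = −Σ pᵢ ln pᵢ = −((-0.19730) + (-0.19730) + (-0.19730) + (-0.19730) + (-0.33839) + (-0.19730) + (-0.19730) + (-0.19730) + (-0.19730) + (-0.19730) + (-0.19730)) = 2.31142.
With S = 11 species, ln S = 2.39790, so J = 2.31142/2.39790 = 0.96394, i.e. 0.964 to 3 decimal places.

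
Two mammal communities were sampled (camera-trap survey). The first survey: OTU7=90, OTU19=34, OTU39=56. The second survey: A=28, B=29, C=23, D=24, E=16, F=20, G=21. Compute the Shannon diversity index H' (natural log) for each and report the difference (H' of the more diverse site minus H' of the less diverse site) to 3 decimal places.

0.904

The first survey: N=180, proportions 0.5, 0.188889, 0.311111, giving H' = 1.024630 (working shown to 6 dp, full precision carried).
The second survey: N=161, proportions 0.173913, 0.180124, 0.142857, 0.149068, 0.099379, 0.124224, 0.130435, giving H' = 1.928895.
Difference = |1.024630 − 1.928895| = 0.904265, i.e. 0.904 to 3 decimal places.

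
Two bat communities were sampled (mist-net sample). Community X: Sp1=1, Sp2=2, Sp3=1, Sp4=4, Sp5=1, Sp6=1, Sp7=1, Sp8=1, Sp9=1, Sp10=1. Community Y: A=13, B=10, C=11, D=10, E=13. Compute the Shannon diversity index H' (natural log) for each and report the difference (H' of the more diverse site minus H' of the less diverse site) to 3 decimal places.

Community X: N=14, proportions 0.07143, 0.14286, 0.07143, 0.28571, 0.07143, 0.07143, 0.07143, 0.07143, 0.07143, 0.07143, giving H' = 2.14395 (working shown to 5 dp, full precision carried).
Community Y: N=57, proportions 0.22807, 0.17544, 0.19298, 0.17544, 0.22807, giving H' = 1.60240.
Difference = |2.14395 − 1.60240| = 0.54155, i.e. 0.542 to 3 decimal places.

0.542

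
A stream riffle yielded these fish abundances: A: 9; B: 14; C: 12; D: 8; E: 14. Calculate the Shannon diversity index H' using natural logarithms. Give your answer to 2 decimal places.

1.58

Total N = 9+14+12+8+14 = 57, so the proportions are 0.1579, 0.2456, 0.2105, 0.1404, 0.2456 (working shown to 4 dp, full precision carried).
Each pᵢ ln pᵢ term: 0.1579×(-1.8458)=-0.2914, 0.2456×(-1.4040)=-0.3448, 0.2105×(-1.5581)=-0.3280, 0.1404×(-1.9636)=-0.2756, 0.2456×(-1.4040)=-0.3448.
Sum = -1.5848, so H' = 1.58.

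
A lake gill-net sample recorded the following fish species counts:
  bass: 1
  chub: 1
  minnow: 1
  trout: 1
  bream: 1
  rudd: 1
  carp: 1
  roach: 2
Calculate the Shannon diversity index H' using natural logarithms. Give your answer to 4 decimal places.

Total N = 1+1+1+1+1+1+1+2 = 9, so the proportions are 0.111111, 0.111111, 0.111111, 0.111111, 0.111111, 0.111111, 0.111111, 0.222222 (working shown to 6 dp, full precision carried).
Each pᵢ ln pᵢ term: 0.111111×(-2.197225)=-0.244136, 0.111111×(-2.197225)=-0.244136, 0.111111×(-2.197225)=-0.244136, 0.111111×(-2.197225)=-0.244136, 0.111111×(-2.197225)=-0.244136, 0.111111×(-2.197225)=-0.244136, 0.111111×(-2.197225)=-0.244136, 0.222222×(-1.504077)=-0.334239.
Sum = -2.043192, so H' = 2.0432.

2.0432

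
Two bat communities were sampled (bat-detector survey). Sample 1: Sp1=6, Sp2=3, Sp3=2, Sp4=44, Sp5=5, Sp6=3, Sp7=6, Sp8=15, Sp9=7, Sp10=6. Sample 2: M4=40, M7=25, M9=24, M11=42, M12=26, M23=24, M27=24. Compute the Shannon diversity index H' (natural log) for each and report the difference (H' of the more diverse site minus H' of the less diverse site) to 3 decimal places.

Sample 1: N=97, proportions 0.061856, 0.030928, 0.020619, 0.453608, 0.051546, 0.030928, 0.061856, 0.154639, 0.072165, 0.061856, giving H' = 1.801275 (working shown to 6 dp, full precision carried).
Sample 2: N=205, proportions 0.195122, 0.121951, 0.117073, 0.204878, 0.126829, 0.117073, 0.117073, giving H' = 1.915500.
Difference = |1.801275 − 1.915500| = 0.114225, i.e. 0.114 to 3 decimal places.

0.114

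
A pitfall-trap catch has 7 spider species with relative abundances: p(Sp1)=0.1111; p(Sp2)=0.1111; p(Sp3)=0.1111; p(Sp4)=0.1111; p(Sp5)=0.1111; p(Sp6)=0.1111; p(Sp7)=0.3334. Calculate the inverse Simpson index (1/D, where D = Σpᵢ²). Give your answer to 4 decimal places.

5.3991

D = 0.1111² + 0.1111² + 0.1111² + 0.1111² + 0.1111² + 0.1111² + 0.3334² = 0.01234321 + 0.01234321 + 0.01234321 + 0.01234321 + 0.01234321 + 0.01234321 + 0.11115556 = 0.18521482 (working shown to 8 dp, full precision carried).
So 1/D = 5.399136, i.e. 5.3991 to 4 decimal places.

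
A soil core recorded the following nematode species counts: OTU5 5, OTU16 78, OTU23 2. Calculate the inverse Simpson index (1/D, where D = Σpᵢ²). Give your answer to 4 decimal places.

1.1819

Total N = 5+78+2 = 85, so the proportions are 0.0588235, 0.9176471, 0.0235294 (working shown to 7 dp, full precision carried).
D = 0.0588235² + 0.9176471² + 0.0235294² = 0.0034602 + 0.8420761 + 0.0005536 = 0.8460900.
So 1/D = 1.181907, i.e. 1.1819 to 4 decimal places.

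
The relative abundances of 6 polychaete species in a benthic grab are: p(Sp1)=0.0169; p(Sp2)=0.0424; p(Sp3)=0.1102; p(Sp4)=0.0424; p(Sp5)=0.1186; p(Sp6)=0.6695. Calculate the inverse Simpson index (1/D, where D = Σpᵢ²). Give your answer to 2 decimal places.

D = 0.0169² + 0.0424² + 0.1102² + 0.0424² + 0.1186² + 0.6695² = 0.00029 + 0.00180 + 0.01214 + 0.00180 + 0.01407 + 0.44823 = 0.47832 (working shown to 5 dp, full precision carried).
So 1/D = 2.0906, i.e. 2.09 to 2 decimal places.

2.09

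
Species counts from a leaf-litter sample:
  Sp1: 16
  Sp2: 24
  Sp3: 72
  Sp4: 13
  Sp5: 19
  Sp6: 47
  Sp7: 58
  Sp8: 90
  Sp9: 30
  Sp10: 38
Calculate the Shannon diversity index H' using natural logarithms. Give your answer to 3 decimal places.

Total N = 16+24+72+13+19+47+58+90+30+38 = 407, so the proportions are 0.03931, 0.05897, 0.1769, 0.03194, 0.04668, 0.11548, 0.14251, 0.22113, 0.07371, 0.09337 (working shown to 5 dp, full precision carried).
Each pᵢ ln pᵢ term: 0.03931×(-3.23622)=-0.12722, 0.05897×(-2.83076)=-0.16692, 0.1769×(-1.73215)=-0.30642, 0.03194×(-3.44386)=-0.11000, 0.04668×(-3.06437)=-0.14305, 0.11548×(-2.15867)=-0.24928, 0.14251×(-1.94837)=-0.27765, 0.22113×(-1.50900)=-0.33369, 0.07371×(-2.60762)=-0.19221, 0.09337×(-2.37123)=-0.22139.
Sum = -2.12785, so H' = 2.128.

2.128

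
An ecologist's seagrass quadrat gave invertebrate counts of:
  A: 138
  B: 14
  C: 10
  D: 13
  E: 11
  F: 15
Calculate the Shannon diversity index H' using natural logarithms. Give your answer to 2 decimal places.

1.12

Total N = 138+14+10+13+11+15 = 201, so the proportions are 0.6866, 0.0697, 0.0498, 0.0647, 0.0547, 0.0746 (working shown to 4 dp, full precision carried).
Each pᵢ ln pᵢ term: 0.6866×(-0.3761)=-0.2582, 0.0697×(-2.6642)=-0.1856, 0.0498×(-3.0007)=-0.1493, 0.0647×(-2.7384)=-0.1771, 0.0547×(-2.9054)=-0.1590, 0.0746×(-2.5953)=-0.1937.
Sum = -1.1228, so H' = 1.12.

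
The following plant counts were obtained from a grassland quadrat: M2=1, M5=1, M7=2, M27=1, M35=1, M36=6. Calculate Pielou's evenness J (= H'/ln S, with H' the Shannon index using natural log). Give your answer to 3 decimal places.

0.822

Total N = 1+1+2+1+1+6 = 12, so the proportions are 0.08333, 0.08333, 0.16667, 0.08333, 0.08333, 0.5 (working shown to 5 dp, full precision carried).
H' = −Σ pᵢ ln pᵢ = −((-0.20708) + (-0.20708) + (-0.29863) + (-0.20708) + (-0.20708) + (-0.34657)) = 1.47350.
With S = 6 species, ln S = 1.79176, so J = 1.47350/1.79176 = 0.82238, i.e. 0.822 to 3 decimal places.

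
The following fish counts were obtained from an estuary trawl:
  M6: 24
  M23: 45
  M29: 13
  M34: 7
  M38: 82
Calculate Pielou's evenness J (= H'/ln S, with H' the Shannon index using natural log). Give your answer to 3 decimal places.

Total N = 24+45+13+7+82 = 171, so the proportions are 0.14035, 0.26316, 0.07602, 0.04094, 0.47953 (working shown to 5 dp, full precision carried).
H' = −Σ pᵢ ln pᵢ = −((-0.27559) + (-0.35132) + (-0.19589) + (-0.13082) + (-0.35243)) = 1.30605.
With S = 5 species, ln S = 1.60944, so J = 1.30605/1.60944 = 0.81149, i.e. 0.811 to 3 decimal places.

0.811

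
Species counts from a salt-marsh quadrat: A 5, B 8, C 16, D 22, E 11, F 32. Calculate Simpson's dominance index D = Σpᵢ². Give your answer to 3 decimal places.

0.223

Total N = 5+8+16+22+11+32 = 94, so the proportions are 0.05319, 0.08511, 0.17021, 0.23404, 0.11702, 0.34043 (working shown to 5 dp, full precision carried).
D = 0.05319² + 0.08511² + 0.17021² + 0.23404² + 0.11702² + 0.34043² = 0.00283 + 0.00724 + 0.02897 + 0.05478 + 0.01369 + 0.11589 = 0.22340.
To 3 decimal places, D = 0.223.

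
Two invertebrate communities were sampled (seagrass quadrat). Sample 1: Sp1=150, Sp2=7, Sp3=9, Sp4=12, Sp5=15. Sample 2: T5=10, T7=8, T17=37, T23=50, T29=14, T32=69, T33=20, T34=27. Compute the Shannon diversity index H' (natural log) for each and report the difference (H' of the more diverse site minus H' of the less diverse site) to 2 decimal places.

Sample 1: N=193, proportions 0.7772, 0.0363, 0.0466, 0.0622, 0.0777, giving H' = 0.8304 (working shown to 4 dp, full precision carried).
Sample 2: N=235, proportions 0.0426, 0.034, 0.1574, 0.2128, 0.0596, 0.2936, 0.0851, 0.1149, giving H' = 1.8559.
Difference = |0.8304 − 1.8559| = 1.0255, i.e. 1.03 to 2 decimal places.

1.03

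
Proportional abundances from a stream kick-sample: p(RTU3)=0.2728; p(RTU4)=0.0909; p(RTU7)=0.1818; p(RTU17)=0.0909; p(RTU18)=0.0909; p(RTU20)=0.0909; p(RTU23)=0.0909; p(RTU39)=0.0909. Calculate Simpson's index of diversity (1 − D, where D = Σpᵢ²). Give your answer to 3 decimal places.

0.843

D = 0.2728² + 0.0909² + 0.1818² + 0.0909² + 0.0909² + 0.0909² + 0.0909² + 0.0909² = 0.07442 + 0.00826 + 0.03305 + 0.00826 + 0.00826 + 0.00826 + 0.00826 + 0.00826 = 0.15705 (working shown to 5 dp, full precision carried).
So 1 − D = 0.84295, i.e. 0.843 to 3 decimal places.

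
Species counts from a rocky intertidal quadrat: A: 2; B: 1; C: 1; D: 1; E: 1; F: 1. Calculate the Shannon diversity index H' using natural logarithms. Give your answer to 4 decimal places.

Total N = 2+1+1+1+1+1 = 7, so the proportions are 0.285714, 0.142857, 0.142857, 0.142857, 0.142857, 0.142857 (working shown to 6 dp, full precision carried).
Each pᵢ ln pᵢ term: 0.285714×(-1.252763)=-0.357932, 0.142857×(-1.945910)=-0.277987, 0.142857×(-1.945910)=-0.277987, 0.142857×(-1.945910)=-0.277987, 0.142857×(-1.945910)=-0.277987, 0.142857×(-1.945910)=-0.277987.
Sum = -1.747868, so H' = 1.7479.

1.7479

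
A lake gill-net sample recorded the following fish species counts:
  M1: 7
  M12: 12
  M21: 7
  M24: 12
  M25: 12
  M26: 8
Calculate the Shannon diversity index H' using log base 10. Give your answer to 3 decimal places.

Total N = 7+12+7+12+12+8 = 58, so the proportions are 0.12069, 0.2069, 0.12069, 0.2069, 0.2069, 0.13793 (working shown to 5 dp, full precision carried).
Each pᵢ log₁₀ pᵢ term: 0.12069×(-0.91833)=-0.11083, 0.2069×(-0.68425)=-0.14157, 0.12069×(-0.91833)=-0.11083, 0.2069×(-0.68425)=-0.14157, 0.2069×(-0.68425)=-0.14157, 0.13793×(-0.86034)=-0.11867.
Sum = -0.76504, so H' = 0.765.

0.765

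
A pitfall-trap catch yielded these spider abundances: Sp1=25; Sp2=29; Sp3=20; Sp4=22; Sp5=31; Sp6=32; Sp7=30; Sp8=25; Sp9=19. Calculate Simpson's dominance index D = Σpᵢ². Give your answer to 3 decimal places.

Total N = 25+29+20+22+31+32+30+25+19 = 233, so the proportions are 0.1073, 0.12446, 0.08584, 0.09442, 0.13305, 0.13734, 0.12876, 0.1073, 0.08155 (working shown to 5 dp, full precision carried).
D = 0.1073² + 0.12446² + 0.08584² + 0.09442² + 0.13305² + 0.13734² + 0.12876² + 0.1073² + 0.08155² = 0.01151 + 0.01549 + 0.00737 + 0.00892 + 0.01770 + 0.01886 + 0.01658 + 0.01151 + 0.00665 = 0.11459.
To 3 decimal places, D = 0.115.

0.115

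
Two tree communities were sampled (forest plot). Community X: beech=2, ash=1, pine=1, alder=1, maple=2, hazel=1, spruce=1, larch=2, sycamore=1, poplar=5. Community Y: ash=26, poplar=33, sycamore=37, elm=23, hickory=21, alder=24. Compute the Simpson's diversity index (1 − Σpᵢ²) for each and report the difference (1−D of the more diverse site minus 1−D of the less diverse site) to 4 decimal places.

0.0252

Community X: N=17, proportions 0.117647, 0.058824, 0.058824, 0.058824, 0.117647, 0.058824, 0.058824, 0.117647, 0.058824, 0.294118, giving 1−D = 0.851211 (working shown to 6 dp, full precision carried).
Community Y: N=164, proportions 0.158537, 0.20122, 0.22561, 0.140244, 0.128049, 0.146341, giving 1−D = 0.825996.
Difference = |0.851211 − 0.825996| = 0.025215, i.e. 0.0252 to 4 decimal places.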